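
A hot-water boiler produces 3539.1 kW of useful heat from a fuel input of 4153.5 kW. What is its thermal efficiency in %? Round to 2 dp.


eta = (3539.1/4153.5)*100 = 85.21 %

85.21 %


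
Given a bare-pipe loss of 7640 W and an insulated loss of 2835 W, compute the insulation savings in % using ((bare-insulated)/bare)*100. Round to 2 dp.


Savings = ((7640-2835)/7640)*100 = 62.89 %

62.89 %


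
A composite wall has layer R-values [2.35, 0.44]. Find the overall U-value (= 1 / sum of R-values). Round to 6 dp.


R_total = 2.35 + 0.44 = 2.79
U = 1/2.79 = 0.358423

0.358423


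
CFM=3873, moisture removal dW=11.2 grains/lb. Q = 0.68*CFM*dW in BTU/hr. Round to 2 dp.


Q = 0.68 * 3873 * 11.2 = 29496.77 BTU/hr

29496.77 BTU/hr


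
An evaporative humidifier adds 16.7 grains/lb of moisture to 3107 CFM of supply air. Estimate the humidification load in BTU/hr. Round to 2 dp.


Q = 0.68 * 3107 * 16.7 = 35283.09 BTU/hr

35283.09 BTU/hr


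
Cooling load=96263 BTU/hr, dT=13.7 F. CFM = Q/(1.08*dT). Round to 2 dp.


CFM = 96263 / (1.08 * 13.7) = 6506.02

6506.02 CFM


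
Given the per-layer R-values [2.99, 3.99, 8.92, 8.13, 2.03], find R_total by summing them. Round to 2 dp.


R_total = 2.99 + 3.99 + 8.92 + 8.13 + 2.03 = 26.06

26.06


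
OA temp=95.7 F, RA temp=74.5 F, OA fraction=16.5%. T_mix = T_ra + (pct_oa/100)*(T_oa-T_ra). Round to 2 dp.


T_mix = 74.5 + (16.5/100)*(95.7-74.5) = 78.00 F

78.00 F


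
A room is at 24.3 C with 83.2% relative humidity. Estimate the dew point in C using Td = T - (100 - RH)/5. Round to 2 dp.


Td = 24.3 - (100-83.2)/5 = 20.94 C

20.94 C


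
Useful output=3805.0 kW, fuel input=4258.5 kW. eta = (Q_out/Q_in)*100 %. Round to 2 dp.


eta = (3805.0/4258.5)*100 = 89.35 %

89.35 %


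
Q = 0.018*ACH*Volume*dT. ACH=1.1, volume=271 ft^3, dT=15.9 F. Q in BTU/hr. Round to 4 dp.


Q = 0.018 * 1.1 * 271 * 15.9 = 85.3162 BTU/hr

85.3162 BTU/hr


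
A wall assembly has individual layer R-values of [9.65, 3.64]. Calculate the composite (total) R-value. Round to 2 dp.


R_total = 9.65 + 3.64 = 13.29

13.29


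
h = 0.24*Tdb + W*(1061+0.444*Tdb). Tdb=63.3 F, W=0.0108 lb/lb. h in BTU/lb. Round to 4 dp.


h = 0.24*63.3 + 0.0108*(1061+0.444*63.3) = 26.9543 BTU/lb

26.9543 BTU/lb


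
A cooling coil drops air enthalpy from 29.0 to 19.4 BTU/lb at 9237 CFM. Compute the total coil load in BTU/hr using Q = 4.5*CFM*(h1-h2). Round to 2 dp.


Q = 4.5 * 9237 * (29.0 - 19.4) = 399038.40 BTU/hr

399038.40 BTU/hr


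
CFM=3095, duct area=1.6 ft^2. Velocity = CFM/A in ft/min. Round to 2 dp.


V = 3095 / 1.6 = 1934.38 ft/min

1934.38 ft/min


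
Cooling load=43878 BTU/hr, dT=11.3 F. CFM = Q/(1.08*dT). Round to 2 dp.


CFM = 43878 / (1.08 * 11.3) = 3595.38

3595.38 CFM


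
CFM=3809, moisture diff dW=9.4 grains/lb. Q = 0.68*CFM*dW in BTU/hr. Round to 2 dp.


Q = 0.68 * 3809 * 9.4 = 24347.13 BTU/hr

24347.13 BTU/hr


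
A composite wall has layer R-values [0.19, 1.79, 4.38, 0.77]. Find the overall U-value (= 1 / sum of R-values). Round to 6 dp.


R_total = 0.19 + 1.79 + 4.38 + 0.77 = 7.13
U = 1/7.13 = 0.140252

0.140252


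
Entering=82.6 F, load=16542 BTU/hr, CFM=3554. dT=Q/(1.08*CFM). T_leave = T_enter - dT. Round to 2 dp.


dT = 16542/(1.08*3554) = 4.3097
T_leave = 82.6 - 4.3097 = 78.29 F

78.29 F


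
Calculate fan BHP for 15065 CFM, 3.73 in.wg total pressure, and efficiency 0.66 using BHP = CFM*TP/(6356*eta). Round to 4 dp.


BHP = 15065 * 3.73 / (6356 * 0.66) = 13.3952 hp

13.3952 hp


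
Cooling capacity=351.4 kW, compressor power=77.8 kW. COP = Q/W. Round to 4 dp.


COP = 351.4 / 77.8 = 4.5167

4.5167


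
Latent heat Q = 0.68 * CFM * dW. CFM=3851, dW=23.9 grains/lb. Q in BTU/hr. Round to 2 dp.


Q = 0.68 * 3851 * 23.9 = 62586.45 BTU/hr

62586.45 BTU/hr


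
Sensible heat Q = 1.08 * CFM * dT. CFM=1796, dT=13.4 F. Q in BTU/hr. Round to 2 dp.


Q = 1.08 * 1796 * 13.4 = 25991.71 BTU/hr

25991.71 BTU/hr


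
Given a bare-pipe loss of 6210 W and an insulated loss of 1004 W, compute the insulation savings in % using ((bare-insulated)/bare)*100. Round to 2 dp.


Savings = ((6210-1004)/6210)*100 = 83.83 %

83.83 %


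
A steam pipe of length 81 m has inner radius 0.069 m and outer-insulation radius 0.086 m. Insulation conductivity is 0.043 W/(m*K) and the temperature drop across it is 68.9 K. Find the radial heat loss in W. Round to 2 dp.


Q = 2*pi*0.043*81*68.9/ln(0.086/0.069) = 6846.28 W

6846.28 W


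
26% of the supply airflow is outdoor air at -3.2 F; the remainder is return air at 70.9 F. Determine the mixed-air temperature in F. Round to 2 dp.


T_mix = 0.26*(-3.2) + 0.74*70.9 = 51.63 F

51.63 F


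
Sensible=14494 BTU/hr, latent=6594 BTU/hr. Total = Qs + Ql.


Qt = 14494 + 6594 = 21088 BTU/hr

21088 BTU/hr


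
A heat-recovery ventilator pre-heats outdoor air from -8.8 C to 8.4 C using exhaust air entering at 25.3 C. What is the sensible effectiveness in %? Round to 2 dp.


eff = (8.4-(-8.8))/(25.3-(-8.8))*100 = 50.44 %

50.44 %


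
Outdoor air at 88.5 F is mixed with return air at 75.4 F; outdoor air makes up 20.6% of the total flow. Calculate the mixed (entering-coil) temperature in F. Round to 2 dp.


T_mix = 75.4 + (20.6/100)*(88.5-75.4) = 78.10 F

78.10 F


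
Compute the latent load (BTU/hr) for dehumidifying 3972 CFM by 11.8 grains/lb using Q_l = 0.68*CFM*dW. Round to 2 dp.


Q = 0.68 * 3972 * 11.8 = 31871.33 BTU/hr

31871.33 BTU/hr


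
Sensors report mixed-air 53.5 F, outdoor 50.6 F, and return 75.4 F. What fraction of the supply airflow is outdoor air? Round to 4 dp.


frac = (53.5 - 75.4) / (50.6 - 75.4) = 0.8831

0.8831


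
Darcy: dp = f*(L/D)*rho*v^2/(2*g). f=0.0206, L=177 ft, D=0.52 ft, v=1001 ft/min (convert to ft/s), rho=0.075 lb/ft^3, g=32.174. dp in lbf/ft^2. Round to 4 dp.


v_fps = 1001/60 = 16.6833 ft/s
dp = 0.0206*(177/0.52)*0.075*16.6833^2/(2*32.174) = 2.2747 lbf/ft^2

2.2747 lbf/ft^2


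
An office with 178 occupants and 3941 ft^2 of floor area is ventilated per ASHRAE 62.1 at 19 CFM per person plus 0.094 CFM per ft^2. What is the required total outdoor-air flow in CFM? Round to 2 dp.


Total = 178*19 + 3941*0.094 = 3752.45 CFM

3752.45 CFM


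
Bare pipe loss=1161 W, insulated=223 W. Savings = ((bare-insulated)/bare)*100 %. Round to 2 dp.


Savings = ((1161-223)/1161)*100 = 80.79 %

80.79 %


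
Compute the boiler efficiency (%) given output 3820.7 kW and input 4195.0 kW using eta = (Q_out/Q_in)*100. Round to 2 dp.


eta = (3820.7/4195.0)*100 = 91.08 %

91.08 %


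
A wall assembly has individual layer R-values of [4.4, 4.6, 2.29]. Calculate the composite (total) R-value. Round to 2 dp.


R_total = 4.4 + 4.6 + 2.29 = 11.29

11.29


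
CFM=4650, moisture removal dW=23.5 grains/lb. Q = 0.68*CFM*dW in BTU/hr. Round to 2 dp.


Q = 0.68 * 4650 * 23.5 = 74307.00 BTU/hr

74307.00 BTU/hr


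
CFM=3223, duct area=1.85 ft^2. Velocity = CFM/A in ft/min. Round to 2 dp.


V = 3223 / 1.85 = 1742.16 ft/min

1742.16 ft/min


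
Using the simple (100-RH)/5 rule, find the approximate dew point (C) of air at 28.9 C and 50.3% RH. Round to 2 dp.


Td = 28.9 - (100-50.3)/5 = 18.96 C

18.96 C


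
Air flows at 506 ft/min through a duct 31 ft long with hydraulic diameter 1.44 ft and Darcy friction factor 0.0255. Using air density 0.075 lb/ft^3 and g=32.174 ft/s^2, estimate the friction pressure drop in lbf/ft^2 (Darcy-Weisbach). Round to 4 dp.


v_fps = 506/60 = 8.4333 ft/s
dp = 0.0255*(31/1.44)*0.075*8.4333^2/(2*32.174) = 0.0455 lbf/ft^2

0.0455 lbf/ft^2


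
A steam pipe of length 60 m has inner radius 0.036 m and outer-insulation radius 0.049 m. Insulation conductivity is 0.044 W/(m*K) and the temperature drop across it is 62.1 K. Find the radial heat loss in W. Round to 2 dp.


Q = 2*pi*0.044*60*62.1/ln(0.049/0.036) = 3341.18 W

3341.18 W


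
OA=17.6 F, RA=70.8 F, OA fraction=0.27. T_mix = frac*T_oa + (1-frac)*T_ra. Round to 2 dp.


T_mix = 0.27*17.6 + 0.73*70.8 = 56.44 F

56.44 F


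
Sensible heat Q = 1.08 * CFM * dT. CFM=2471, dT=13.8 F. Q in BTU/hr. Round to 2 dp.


Q = 1.08 * 2471 * 13.8 = 36827.78 BTU/hr

36827.78 BTU/hr


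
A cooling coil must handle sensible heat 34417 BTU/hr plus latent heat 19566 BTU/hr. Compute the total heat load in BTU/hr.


Qt = 34417 + 19566 = 53983 BTU/hr

53983 BTU/hr


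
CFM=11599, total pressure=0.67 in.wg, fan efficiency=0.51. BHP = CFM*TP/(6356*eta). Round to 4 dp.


BHP = 11599 * 0.67 / (6356 * 0.51) = 2.3974 hp

2.3974 hp


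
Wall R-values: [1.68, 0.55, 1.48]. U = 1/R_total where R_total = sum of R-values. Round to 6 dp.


R_total = 1.68 + 0.55 + 1.48 = 3.71
U = 1/3.71 = 0.269542

0.269542


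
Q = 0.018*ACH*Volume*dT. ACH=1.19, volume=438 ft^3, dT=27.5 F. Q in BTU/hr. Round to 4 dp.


Q = 0.018 * 1.19 * 438 * 27.5 = 258.0039 BTU/hr

258.0039 BTU/hr


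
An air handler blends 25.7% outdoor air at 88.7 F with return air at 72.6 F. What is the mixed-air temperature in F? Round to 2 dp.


T_mix = 72.6 + (25.7/100)*(88.7-72.6) = 76.74 F

76.74 F


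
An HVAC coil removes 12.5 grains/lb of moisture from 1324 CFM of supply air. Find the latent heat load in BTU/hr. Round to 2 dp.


Q = 0.68 * 1324 * 12.5 = 11254.00 BTU/hr

11254.00 BTU/hr


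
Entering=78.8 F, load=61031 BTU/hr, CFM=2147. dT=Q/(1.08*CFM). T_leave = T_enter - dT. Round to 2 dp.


dT = 61031/(1.08*2147) = 26.3205
T_leave = 78.8 - 26.3205 = 52.48 F

52.48 F


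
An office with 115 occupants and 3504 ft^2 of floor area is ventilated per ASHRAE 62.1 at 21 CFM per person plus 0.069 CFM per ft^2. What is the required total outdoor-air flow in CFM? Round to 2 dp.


Total = 115*21 + 3504*0.069 = 2656.78 CFM

2656.78 CFM


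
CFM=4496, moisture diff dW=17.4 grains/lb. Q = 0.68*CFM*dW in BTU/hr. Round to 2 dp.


Q = 0.68 * 4496 * 17.4 = 53196.67 BTU/hr

53196.67 BTU/hr


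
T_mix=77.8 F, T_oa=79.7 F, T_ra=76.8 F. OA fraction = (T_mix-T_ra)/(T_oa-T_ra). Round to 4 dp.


frac = (77.8 - 76.8) / (79.7 - 76.8) = 0.3448

0.3448


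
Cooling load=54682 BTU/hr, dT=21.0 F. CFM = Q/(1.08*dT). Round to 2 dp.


CFM = 54682 / (1.08 * 21.0) = 2411.02

2411.02 CFM


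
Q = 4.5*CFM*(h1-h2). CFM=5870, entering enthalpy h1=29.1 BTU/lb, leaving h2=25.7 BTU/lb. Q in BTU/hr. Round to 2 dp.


Q = 4.5 * 5870 * (29.1 - 25.7) = 89811.00 BTU/hr

89811.00 BTU/hr


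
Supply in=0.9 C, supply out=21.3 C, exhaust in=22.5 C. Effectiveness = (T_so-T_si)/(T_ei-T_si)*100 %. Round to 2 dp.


eff = (21.3-0.9)/(22.5-0.9)*100 = 94.44 %

94.44 %


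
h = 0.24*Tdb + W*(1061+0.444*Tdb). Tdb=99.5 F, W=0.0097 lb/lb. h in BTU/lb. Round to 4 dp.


h = 0.24*99.5 + 0.0097*(1061+0.444*99.5) = 34.6002 BTU/lb

34.6002 BTU/lb


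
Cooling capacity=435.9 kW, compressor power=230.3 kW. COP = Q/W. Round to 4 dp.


COP = 435.9 / 230.3 = 1.8927

1.8927


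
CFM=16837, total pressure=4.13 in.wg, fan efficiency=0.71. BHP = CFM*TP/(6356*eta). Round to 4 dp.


BHP = 16837 * 4.13 / (6356 * 0.71) = 15.4089 hp

15.4089 hp


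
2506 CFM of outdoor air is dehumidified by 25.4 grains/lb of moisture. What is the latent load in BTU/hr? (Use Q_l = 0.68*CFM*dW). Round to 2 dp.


Q = 0.68 * 2506 * 25.4 = 43283.63 BTU/hr

43283.63 BTU/hr


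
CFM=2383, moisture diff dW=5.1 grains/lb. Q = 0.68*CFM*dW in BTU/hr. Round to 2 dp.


Q = 0.68 * 2383 * 5.1 = 8264.24 BTU/hr

8264.24 BTU/hr


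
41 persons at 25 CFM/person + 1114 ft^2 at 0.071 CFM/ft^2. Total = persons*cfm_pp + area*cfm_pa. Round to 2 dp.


Total = 41*25 + 1114*0.071 = 1104.09 CFM

1104.09 CFM


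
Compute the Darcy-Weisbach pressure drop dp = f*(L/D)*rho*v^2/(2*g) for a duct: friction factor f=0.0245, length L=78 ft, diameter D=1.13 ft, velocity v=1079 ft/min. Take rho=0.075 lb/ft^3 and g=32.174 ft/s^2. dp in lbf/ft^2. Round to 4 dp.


v_fps = 1079/60 = 17.9833 ft/s
dp = 0.0245*(78/1.13)*0.075*17.9833^2/(2*32.174) = 0.6375 lbf/ft^2

0.6375 lbf/ft^2


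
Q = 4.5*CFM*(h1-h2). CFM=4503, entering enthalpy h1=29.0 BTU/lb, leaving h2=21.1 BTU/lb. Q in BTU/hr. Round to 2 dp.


Q = 4.5 * 4503 * (29.0 - 21.1) = 160081.65 BTU/hr

160081.65 BTU/hr


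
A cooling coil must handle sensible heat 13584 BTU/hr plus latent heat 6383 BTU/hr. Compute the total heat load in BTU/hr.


Qt = 13584 + 6383 = 19967 BTU/hr

19967 BTU/hr


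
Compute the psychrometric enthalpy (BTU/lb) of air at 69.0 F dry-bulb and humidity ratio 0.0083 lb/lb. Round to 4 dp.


h = 0.24*69.0 + 0.0083*(1061+0.444*69.0) = 25.6206 BTU/lb

25.6206 BTU/lb


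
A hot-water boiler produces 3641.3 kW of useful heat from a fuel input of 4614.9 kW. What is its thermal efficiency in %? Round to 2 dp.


eta = (3641.3/4614.9)*100 = 78.90 %

78.90 %


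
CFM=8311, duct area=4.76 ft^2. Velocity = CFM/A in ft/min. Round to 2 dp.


V = 8311 / 4.76 = 1746.01 ft/min

1746.01 ft/min


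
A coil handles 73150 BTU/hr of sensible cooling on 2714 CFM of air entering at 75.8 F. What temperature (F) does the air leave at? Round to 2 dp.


dT = 73150/(1.08*2714) = 24.9563
T_leave = 75.8 - 24.9563 = 50.84 F

50.84 F


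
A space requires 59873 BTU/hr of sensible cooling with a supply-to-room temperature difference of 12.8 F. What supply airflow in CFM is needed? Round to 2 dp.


CFM = 59873 / (1.08 * 12.8) = 4331.09

4331.09 CFM


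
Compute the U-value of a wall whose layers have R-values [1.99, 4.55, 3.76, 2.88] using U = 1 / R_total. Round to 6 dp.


R_total = 1.99 + 4.55 + 3.76 + 2.88 = 13.18
U = 1/13.18 = 0.075873

0.075873


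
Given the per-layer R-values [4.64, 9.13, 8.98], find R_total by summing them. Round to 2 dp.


R_total = 4.64 + 9.13 + 8.98 = 22.75

22.75


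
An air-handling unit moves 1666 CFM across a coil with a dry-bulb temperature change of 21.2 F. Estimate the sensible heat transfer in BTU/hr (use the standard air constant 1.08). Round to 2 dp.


Q = 1.08 * 1666 * 21.2 = 38144.74 BTU/hr

38144.74 BTU/hr


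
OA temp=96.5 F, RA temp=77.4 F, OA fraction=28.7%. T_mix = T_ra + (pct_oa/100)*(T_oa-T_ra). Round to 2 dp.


T_mix = 77.4 + (28.7/100)*(96.5-77.4) = 82.88 F

82.88 F


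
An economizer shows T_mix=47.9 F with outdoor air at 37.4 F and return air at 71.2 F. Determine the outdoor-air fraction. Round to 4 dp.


frac = (47.9 - 71.2) / (37.4 - 71.2) = 0.6893

0.6893


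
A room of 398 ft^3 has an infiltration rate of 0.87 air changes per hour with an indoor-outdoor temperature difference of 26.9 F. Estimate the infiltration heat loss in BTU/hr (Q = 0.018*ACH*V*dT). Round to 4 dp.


Q = 0.018 * 0.87 * 398 * 26.9 = 167.6591 BTU/hr

167.6591 BTU/hr


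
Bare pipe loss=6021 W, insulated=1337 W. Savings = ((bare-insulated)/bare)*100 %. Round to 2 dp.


Savings = ((6021-1337)/6021)*100 = 77.79 %

77.79 %


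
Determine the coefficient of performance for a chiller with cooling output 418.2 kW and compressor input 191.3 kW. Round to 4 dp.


COP = 418.2 / 191.3 = 2.1861

2.1861


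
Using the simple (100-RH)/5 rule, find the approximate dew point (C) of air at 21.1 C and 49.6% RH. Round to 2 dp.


Td = 21.1 - (100-49.6)/5 = 11.02 C

11.02 C


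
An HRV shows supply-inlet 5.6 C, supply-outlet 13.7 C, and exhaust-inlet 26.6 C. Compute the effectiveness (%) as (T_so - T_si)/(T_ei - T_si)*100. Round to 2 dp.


eff = (13.7-5.6)/(26.6-5.6)*100 = 38.57 %

38.57 %


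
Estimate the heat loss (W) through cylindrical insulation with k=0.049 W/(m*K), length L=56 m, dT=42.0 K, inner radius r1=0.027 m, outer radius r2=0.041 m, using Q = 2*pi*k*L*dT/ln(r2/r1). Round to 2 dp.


Q = 2*pi*0.049*56*42.0/ln(0.041/0.027) = 1733.45 W

1733.45 W


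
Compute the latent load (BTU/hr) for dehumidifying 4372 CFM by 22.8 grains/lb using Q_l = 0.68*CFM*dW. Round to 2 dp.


Q = 0.68 * 4372 * 22.8 = 67783.49 BTU/hr

67783.49 BTU/hr


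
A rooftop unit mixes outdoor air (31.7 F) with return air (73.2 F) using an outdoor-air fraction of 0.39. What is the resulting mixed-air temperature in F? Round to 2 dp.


T_mix = 0.39*31.7 + 0.61*73.2 = 57.02 F

57.02 F


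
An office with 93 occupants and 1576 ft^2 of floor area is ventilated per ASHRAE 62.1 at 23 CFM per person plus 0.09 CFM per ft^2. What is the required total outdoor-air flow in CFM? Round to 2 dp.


Total = 93*23 + 1576*0.09 = 2280.84 CFM

2280.84 CFM


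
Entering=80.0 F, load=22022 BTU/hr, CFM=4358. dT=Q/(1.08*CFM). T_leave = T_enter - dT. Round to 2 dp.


dT = 22022/(1.08*4358) = 4.6789
T_leave = 80.0 - 4.6789 = 75.32 F

75.32 F


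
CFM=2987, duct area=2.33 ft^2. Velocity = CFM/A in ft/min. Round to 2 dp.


V = 2987 / 2.33 = 1281.97 ft/min

1281.97 ft/min


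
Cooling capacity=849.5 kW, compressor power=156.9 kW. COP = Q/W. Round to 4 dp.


COP = 849.5 / 156.9 = 5.4143

5.4143


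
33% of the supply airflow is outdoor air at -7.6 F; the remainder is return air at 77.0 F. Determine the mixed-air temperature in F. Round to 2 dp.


T_mix = 0.33*(-7.6) + 0.67*77.0 = 49.08 F

49.08 F


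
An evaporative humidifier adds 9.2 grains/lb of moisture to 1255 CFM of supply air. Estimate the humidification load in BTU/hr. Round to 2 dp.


Q = 0.68 * 1255 * 9.2 = 7851.28 BTU/hr

7851.28 BTU/hr


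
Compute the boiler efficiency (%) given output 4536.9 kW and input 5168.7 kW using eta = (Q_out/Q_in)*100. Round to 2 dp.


eta = (4536.9/5168.7)*100 = 87.78 %

87.78 %


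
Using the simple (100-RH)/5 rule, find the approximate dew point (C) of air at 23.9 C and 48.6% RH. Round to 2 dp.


Td = 23.9 - (100-48.6)/5 = 13.62 C

13.62 C


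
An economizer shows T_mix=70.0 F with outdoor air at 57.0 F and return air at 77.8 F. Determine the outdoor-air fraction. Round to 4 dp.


frac = (70.0 - 77.8) / (57.0 - 77.8) = 0.3750

0.3750


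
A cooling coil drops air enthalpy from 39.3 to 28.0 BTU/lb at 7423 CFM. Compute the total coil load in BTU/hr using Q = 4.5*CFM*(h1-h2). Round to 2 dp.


Q = 4.5 * 7423 * (39.3 - 28.0) = 377459.55 BTU/hr

377459.55 BTU/hr


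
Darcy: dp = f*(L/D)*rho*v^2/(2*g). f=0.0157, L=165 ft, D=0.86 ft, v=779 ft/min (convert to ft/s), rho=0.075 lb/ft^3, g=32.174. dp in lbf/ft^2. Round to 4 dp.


v_fps = 779/60 = 12.9833 ft/s
dp = 0.0157*(165/0.86)*0.075*12.9833^2/(2*32.174) = 0.5918 lbf/ft^2

0.5918 lbf/ft^2


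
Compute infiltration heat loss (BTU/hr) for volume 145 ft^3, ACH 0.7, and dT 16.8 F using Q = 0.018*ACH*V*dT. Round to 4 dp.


Q = 0.018 * 0.7 * 145 * 16.8 = 30.6936 BTU/hr

30.6936 BTU/hr


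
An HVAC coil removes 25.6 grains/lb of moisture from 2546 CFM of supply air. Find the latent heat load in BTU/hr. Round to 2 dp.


Q = 0.68 * 2546 * 25.6 = 44320.77 BTU/hr

44320.77 BTU/hr


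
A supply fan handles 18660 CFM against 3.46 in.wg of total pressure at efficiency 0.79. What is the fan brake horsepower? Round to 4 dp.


BHP = 18660 * 3.46 / (6356 * 0.79) = 12.8581 hp

12.8581 hp


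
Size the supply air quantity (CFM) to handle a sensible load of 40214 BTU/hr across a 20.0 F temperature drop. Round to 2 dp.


CFM = 40214 / (1.08 * 20.0) = 1861.76

1861.76 CFM


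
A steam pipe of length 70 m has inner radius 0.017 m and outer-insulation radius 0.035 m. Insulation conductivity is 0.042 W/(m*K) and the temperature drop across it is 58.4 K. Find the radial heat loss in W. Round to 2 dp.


Q = 2*pi*0.042*70*58.4/ln(0.035/0.017) = 1493.90 W

1493.90 W


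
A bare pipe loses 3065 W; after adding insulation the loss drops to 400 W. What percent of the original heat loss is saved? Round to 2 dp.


Savings = ((3065-400)/3065)*100 = 86.95 %

86.95 %


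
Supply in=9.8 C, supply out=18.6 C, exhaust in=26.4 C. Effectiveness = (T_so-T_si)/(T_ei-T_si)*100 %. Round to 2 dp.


eff = (18.6-9.8)/(26.4-9.8)*100 = 53.01 %

53.01 %


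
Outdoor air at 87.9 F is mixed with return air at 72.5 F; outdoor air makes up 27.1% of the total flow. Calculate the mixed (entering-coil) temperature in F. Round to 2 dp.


T_mix = 72.5 + (27.1/100)*(87.9-72.5) = 76.67 F

76.67 F


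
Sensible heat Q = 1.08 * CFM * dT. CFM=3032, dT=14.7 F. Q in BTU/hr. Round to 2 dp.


Q = 1.08 * 3032 * 14.7 = 48136.03 BTU/hr

48136.03 BTU/hr


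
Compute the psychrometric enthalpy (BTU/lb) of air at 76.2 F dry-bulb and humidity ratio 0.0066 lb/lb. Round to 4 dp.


h = 0.24*76.2 + 0.0066*(1061+0.444*76.2) = 25.5139 BTU/lb

25.5139 BTU/lb


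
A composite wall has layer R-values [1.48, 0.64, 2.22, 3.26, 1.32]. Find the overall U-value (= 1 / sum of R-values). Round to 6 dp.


R_total = 1.48 + 0.64 + 2.22 + 3.26 + 1.32 = 8.92
U = 1/8.92 = 0.112108

0.112108


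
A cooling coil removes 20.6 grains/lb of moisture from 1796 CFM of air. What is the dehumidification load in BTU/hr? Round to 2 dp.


Q = 0.68 * 1796 * 20.6 = 25158.37 BTU/hr

25158.37 BTU/hr


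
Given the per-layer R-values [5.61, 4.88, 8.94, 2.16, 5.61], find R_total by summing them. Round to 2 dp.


R_total = 5.61 + 4.88 + 8.94 + 2.16 + 5.61 = 27.20

27.20


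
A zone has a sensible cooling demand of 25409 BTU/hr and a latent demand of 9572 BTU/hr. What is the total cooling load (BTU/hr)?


Qt = 25409 + 9572 = 34981 BTU/hr

34981 BTU/hr


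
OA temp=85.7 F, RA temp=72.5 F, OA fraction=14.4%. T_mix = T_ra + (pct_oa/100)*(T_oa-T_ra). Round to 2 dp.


T_mix = 72.5 + (14.4/100)*(85.7-72.5) = 74.40 F

74.40 F


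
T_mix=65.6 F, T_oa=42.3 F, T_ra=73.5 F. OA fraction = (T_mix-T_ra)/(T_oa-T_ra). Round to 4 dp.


frac = (65.6 - 73.5) / (42.3 - 73.5) = 0.2532

0.2532


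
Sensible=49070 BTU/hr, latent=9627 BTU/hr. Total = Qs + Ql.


Qt = 49070 + 9627 = 58697 BTU/hr

58697 BTU/hr


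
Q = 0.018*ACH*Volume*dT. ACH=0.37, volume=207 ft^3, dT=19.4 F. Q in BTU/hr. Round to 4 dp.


Q = 0.018 * 0.37 * 207 * 19.4 = 26.7452 BTU/hr

26.7452 BTU/hr


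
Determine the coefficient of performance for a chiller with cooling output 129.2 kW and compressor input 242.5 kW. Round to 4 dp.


COP = 129.2 / 242.5 = 0.5328

0.5328


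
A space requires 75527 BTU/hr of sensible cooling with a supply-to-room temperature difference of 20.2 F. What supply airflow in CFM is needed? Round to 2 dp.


CFM = 75527 / (1.08 * 20.2) = 3462.00

3462.00 CFM


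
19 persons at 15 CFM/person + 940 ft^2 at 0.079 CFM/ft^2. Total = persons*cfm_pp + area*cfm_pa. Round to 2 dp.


Total = 19*15 + 940*0.079 = 359.26 CFM

359.26 CFM


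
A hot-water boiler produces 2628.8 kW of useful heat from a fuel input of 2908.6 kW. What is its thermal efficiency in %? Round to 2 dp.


eta = (2628.8/2908.6)*100 = 90.38 %

90.38 %


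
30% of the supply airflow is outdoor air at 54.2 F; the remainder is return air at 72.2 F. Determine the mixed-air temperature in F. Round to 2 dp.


T_mix = 0.3*54.2 + 0.7*72.2 = 66.80 F

66.80 F


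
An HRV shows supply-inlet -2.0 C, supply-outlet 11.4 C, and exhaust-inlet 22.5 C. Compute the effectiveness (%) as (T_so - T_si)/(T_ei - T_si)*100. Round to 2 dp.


eff = (11.4-(-2.0))/(22.5-(-2.0))*100 = 54.69 %

54.69 %


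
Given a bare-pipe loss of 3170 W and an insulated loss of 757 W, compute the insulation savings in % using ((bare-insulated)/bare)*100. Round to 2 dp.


Savings = ((3170-757)/3170)*100 = 76.12 %

76.12 %


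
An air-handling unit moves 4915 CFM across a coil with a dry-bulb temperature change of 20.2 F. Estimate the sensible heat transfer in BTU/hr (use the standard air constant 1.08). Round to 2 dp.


Q = 1.08 * 4915 * 20.2 = 107225.64 BTU/hr

107225.64 BTU/hr


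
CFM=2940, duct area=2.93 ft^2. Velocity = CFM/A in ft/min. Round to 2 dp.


V = 2940 / 2.93 = 1003.41 ft/min

1003.41 ft/min


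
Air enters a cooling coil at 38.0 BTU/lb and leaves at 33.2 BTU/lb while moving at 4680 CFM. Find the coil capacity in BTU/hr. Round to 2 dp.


Q = 4.5 * 4680 * (38.0 - 33.2) = 101088.00 BTU/hr

101088.00 BTU/hr


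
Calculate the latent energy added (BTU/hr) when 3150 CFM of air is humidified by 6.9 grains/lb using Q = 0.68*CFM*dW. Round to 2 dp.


Q = 0.68 * 3150 * 6.9 = 14779.80 BTU/hr

14779.80 BTU/hr


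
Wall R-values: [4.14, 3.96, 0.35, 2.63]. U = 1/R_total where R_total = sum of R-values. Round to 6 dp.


R_total = 4.14 + 3.96 + 0.35 + 2.63 = 11.08
U = 1/11.08 = 0.090253

0.090253


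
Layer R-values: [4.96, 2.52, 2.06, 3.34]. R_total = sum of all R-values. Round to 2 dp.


R_total = 4.96 + 2.52 + 2.06 + 3.34 = 12.88

12.88


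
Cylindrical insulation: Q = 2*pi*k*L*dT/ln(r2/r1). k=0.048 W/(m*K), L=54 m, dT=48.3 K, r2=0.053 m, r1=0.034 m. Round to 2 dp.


Q = 2*pi*0.048*54*48.3/ln(0.053/0.034) = 1771.93 W

1771.93 W


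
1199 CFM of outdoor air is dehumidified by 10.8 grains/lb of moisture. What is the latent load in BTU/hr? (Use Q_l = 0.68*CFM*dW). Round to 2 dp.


Q = 0.68 * 1199 * 10.8 = 8805.46 BTU/hr

8805.46 BTU/hr


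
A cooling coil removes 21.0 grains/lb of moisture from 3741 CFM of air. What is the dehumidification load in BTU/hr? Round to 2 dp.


Q = 0.68 * 3741 * 21.0 = 53421.48 BTU/hr

53421.48 BTU/hr


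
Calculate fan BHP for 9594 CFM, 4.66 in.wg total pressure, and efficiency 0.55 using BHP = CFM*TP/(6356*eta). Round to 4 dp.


BHP = 9594 * 4.66 / (6356 * 0.55) = 12.7891 hp

12.7891 hp


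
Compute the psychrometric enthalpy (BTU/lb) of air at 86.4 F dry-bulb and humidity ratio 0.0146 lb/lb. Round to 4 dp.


h = 0.24*86.4 + 0.0146*(1061+0.444*86.4) = 36.7867 BTU/lb

36.7867 BTU/lb


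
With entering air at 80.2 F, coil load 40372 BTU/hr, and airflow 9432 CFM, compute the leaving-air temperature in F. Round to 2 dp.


dT = 40372/(1.08*9432) = 3.9633
T_leave = 80.2 - 3.9633 = 76.24 F

76.24 F


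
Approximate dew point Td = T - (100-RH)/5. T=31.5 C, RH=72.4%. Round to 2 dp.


Td = 31.5 - (100-72.4)/5 = 25.98 C

25.98 C


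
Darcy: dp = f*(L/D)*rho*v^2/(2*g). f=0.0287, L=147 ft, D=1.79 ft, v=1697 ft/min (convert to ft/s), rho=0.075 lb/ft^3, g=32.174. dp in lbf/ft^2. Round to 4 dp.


v_fps = 1697/60 = 28.2833 ft/s
dp = 0.0287*(147/1.79)*0.075*28.2833^2/(2*32.174) = 2.1975 lbf/ft^2

2.1975 lbf/ft^2


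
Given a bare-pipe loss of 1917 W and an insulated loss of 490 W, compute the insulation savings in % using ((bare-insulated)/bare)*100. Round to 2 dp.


Savings = ((1917-490)/1917)*100 = 74.44 %

74.44 %


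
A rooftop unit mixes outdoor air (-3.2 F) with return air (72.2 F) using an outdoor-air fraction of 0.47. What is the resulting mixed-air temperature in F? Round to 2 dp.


T_mix = 0.47*(-3.2) + 0.53*72.2 = 36.76 F

36.76 F


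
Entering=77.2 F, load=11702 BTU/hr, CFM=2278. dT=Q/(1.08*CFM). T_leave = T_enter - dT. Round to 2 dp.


dT = 11702/(1.08*2278) = 4.7564
T_leave = 77.2 - 4.7564 = 72.44 F

72.44 F


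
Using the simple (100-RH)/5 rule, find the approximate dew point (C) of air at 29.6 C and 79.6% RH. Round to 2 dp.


Td = 29.6 - (100-79.6)/5 = 25.52 C

25.52 C


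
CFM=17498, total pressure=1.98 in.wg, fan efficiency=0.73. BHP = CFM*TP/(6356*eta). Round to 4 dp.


BHP = 17498 * 1.98 / (6356 * 0.73) = 7.4670 hp

7.4670 hp


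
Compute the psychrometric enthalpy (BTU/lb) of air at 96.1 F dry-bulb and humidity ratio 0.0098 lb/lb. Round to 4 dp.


h = 0.24*96.1 + 0.0098*(1061+0.444*96.1) = 33.8800 BTU/lb

33.8800 BTU/lb


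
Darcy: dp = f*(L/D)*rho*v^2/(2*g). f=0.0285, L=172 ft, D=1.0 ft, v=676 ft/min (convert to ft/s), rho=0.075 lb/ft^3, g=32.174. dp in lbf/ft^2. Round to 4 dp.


v_fps = 676/60 = 11.2667 ft/s
dp = 0.0285*(172/1.0)*0.075*11.2667^2/(2*32.174) = 0.7253 lbf/ft^2

0.7253 lbf/ft^2


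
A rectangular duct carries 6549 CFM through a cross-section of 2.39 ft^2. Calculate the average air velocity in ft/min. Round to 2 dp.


V = 6549 / 2.39 = 2740.17 ft/min

2740.17 ft/min


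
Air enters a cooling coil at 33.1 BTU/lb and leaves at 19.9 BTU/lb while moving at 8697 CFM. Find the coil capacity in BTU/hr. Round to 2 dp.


Q = 4.5 * 8697 * (33.1 - 19.9) = 516601.80 BTU/hr

516601.80 BTU/hr


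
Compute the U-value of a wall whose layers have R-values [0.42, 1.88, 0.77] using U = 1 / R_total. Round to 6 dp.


R_total = 0.42 + 1.88 + 0.77 = 3.07
U = 1/3.07 = 0.325733

0.325733


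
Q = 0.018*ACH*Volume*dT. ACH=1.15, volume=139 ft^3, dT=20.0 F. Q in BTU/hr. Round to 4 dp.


Q = 0.018 * 1.15 * 139 * 20.0 = 57.5460 BTU/hr

57.5460 BTU/hr


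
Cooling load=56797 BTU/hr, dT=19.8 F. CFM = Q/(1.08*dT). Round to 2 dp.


CFM = 56797 / (1.08 * 19.8) = 2656.05

2656.05 CFM


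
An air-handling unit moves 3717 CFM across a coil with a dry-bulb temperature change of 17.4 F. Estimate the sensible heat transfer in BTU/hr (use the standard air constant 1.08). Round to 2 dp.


Q = 1.08 * 3717 * 17.4 = 69849.86 BTU/hr

69849.86 BTU/hr


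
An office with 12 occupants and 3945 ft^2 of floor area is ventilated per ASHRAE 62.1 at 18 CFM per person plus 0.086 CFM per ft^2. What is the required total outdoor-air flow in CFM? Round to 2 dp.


Total = 12*18 + 3945*0.086 = 555.27 CFM

555.27 CFM


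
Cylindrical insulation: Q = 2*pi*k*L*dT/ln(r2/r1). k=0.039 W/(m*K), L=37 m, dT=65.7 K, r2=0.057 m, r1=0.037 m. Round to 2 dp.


Q = 2*pi*0.039*37*65.7/ln(0.057/0.037) = 1378.46 W

1378.46 W


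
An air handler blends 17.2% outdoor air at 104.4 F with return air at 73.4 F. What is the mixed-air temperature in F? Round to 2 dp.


T_mix = 73.4 + (17.2/100)*(104.4-73.4) = 78.73 F

78.73 F


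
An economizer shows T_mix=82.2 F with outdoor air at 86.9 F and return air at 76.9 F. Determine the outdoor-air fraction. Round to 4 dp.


frac = (82.2 - 76.9) / (86.9 - 76.9) = 0.5300

0.5300


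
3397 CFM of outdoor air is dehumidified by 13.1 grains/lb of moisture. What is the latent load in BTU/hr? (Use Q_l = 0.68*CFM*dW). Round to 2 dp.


Q = 0.68 * 3397 * 13.1 = 30260.48 BTU/hr

30260.48 BTU/hr


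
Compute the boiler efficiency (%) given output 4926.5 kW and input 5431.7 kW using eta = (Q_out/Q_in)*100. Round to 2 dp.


eta = (4926.5/5431.7)*100 = 90.70 %

90.70 %


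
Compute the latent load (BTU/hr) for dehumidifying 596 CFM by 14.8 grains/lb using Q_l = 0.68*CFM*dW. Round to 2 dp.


Q = 0.68 * 596 * 14.8 = 5998.14 BTU/hr

5998.14 BTU/hr


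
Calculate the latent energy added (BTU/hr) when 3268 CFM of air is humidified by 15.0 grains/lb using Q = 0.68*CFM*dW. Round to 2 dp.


Q = 0.68 * 3268 * 15.0 = 33333.60 BTU/hr

33333.60 BTU/hr


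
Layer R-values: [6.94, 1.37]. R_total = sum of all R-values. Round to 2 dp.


R_total = 6.94 + 1.37 = 8.31

8.31


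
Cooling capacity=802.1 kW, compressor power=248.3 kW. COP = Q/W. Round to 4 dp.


COP = 802.1 / 248.3 = 3.2304

3.2304


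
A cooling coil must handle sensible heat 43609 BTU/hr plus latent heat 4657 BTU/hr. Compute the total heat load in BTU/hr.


Qt = 43609 + 4657 = 48266 BTU/hr

48266 BTU/hr


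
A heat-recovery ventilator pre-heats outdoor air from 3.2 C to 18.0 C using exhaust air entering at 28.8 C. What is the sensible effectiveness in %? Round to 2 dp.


eff = (18.0-3.2)/(28.8-3.2)*100 = 57.81 %

57.81 %


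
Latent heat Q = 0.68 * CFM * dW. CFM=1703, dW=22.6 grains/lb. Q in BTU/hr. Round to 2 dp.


Q = 0.68 * 1703 * 22.6 = 26171.70 BTU/hr

26171.70 BTU/hr


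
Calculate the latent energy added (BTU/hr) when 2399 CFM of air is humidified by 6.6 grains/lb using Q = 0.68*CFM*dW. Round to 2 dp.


Q = 0.68 * 2399 * 6.6 = 10766.71 BTU/hr

10766.71 BTU/hr


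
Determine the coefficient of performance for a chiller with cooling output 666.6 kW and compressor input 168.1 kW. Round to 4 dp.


COP = 666.6 / 168.1 = 3.9655

3.9655


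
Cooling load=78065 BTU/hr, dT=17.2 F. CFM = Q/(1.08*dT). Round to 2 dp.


CFM = 78065 / (1.08 * 17.2) = 4202.47

4202.47 CFM


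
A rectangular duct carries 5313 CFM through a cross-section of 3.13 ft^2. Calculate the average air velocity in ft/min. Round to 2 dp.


V = 5313 / 3.13 = 1697.44 ft/min

1697.44 ft/min


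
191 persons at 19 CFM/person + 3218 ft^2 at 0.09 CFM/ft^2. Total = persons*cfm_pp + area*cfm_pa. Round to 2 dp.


Total = 191*19 + 3218*0.09 = 3918.62 CFM

3918.62 CFM


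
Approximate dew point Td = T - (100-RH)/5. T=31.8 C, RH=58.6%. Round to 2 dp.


Td = 31.8 - (100-58.6)/5 = 23.52 C

23.52 C


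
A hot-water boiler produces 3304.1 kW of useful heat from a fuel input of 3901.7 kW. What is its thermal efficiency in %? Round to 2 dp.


eta = (3304.1/3901.7)*100 = 84.68 %

84.68 %


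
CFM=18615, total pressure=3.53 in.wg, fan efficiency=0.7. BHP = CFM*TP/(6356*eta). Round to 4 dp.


BHP = 18615 * 3.53 / (6356 * 0.7) = 14.7692 hp

14.7692 hp


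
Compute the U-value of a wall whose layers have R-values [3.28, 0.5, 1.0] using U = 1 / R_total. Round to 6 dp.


R_total = 3.28 + 0.5 + 1.0 = 4.78
U = 1/4.78 = 0.209205

0.209205


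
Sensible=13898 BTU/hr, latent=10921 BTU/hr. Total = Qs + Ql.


Qt = 13898 + 10921 = 24819 BTU/hr

24819 BTU/hr


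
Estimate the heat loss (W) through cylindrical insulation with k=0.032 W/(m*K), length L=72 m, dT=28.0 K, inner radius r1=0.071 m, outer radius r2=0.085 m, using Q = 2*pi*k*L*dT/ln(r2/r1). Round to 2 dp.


Q = 2*pi*0.032*72*28.0/ln(0.085/0.071) = 2252.25 W

2252.25 W


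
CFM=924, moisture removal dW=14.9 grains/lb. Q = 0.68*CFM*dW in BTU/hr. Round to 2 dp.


Q = 0.68 * 924 * 14.9 = 9361.97 BTU/hr

9361.97 BTU/hr


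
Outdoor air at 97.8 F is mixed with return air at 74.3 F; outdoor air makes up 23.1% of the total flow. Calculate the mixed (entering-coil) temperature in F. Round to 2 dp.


T_mix = 74.3 + (23.1/100)*(97.8-74.3) = 79.73 F

79.73 F


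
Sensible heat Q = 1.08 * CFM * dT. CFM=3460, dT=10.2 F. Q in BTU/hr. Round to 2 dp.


Q = 1.08 * 3460 * 10.2 = 38115.36 BTU/hr

38115.36 BTU/hr


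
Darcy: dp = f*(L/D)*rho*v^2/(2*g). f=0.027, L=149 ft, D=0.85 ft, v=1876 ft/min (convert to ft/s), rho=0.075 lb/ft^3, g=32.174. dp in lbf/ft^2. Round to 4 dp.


v_fps = 1876/60 = 31.2667 ft/s
dp = 0.027*(149/0.85)*0.075*31.2667^2/(2*32.174) = 5.3929 lbf/ft^2

5.3929 lbf/ft^2


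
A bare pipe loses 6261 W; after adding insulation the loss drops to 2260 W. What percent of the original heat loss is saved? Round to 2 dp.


Savings = ((6261-2260)/6261)*100 = 63.90 %

63.90 %


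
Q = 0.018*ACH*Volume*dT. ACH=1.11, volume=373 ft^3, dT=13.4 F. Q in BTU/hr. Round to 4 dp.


Q = 0.018 * 1.11 * 373 * 13.4 = 99.8640 BTU/hr

99.8640 BTU/hr


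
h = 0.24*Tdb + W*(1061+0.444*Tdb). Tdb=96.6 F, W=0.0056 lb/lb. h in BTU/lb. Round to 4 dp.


h = 0.24*96.6 + 0.0056*(1061+0.444*96.6) = 29.3658 BTU/lb

29.3658 BTU/lb


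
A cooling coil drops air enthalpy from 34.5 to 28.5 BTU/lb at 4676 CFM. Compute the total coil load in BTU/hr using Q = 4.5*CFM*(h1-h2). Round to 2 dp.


Q = 4.5 * 4676 * (34.5 - 28.5) = 126252.00 BTU/hr

126252.00 BTU/hr


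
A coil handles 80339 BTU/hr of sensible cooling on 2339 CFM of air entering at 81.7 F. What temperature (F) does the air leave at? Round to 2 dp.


dT = 80339/(1.08*2339) = 31.8033
T_leave = 81.7 - 31.8033 = 49.90 F

49.90 F


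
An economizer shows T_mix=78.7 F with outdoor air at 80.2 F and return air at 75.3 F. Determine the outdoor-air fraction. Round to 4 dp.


frac = (78.7 - 75.3) / (80.2 - 75.3) = 0.6939

0.6939


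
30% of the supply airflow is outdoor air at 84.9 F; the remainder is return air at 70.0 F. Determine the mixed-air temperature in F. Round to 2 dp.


T_mix = 0.3*84.9 + 0.7*70.0 = 74.47 F

74.47 F


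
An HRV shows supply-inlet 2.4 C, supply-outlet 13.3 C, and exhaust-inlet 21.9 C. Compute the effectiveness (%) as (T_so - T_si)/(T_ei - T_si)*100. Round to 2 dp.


eff = (13.3-2.4)/(21.9-2.4)*100 = 55.90 %

55.90 %


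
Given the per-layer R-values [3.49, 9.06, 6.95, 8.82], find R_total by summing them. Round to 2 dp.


R_total = 3.49 + 9.06 + 6.95 + 8.82 = 28.32

28.32


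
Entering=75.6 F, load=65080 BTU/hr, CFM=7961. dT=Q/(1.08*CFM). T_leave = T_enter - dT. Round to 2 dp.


dT = 65080/(1.08*7961) = 7.5693
T_leave = 75.6 - 7.5693 = 68.03 F

68.03 F


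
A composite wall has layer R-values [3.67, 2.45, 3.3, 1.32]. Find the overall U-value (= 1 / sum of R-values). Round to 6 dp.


R_total = 3.67 + 2.45 + 3.3 + 1.32 = 10.74
U = 1/10.74 = 0.093110

0.093110


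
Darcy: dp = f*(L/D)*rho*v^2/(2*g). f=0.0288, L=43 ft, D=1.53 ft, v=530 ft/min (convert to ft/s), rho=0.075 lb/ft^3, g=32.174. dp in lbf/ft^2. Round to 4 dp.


v_fps = 530/60 = 8.8333 ft/s
dp = 0.0288*(43/1.53)*0.075*8.8333^2/(2*32.174) = 0.0736 lbf/ft^2

0.0736 lbf/ft^2


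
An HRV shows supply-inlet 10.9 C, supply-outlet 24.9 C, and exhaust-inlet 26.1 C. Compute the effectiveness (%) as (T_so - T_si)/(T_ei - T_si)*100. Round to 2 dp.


eff = (24.9-10.9)/(26.1-10.9)*100 = 92.11 %

92.11 %


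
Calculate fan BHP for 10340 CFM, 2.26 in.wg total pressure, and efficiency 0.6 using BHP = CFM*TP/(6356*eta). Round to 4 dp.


BHP = 10340 * 2.26 / (6356 * 0.6) = 6.1276 hp

6.1276 hp


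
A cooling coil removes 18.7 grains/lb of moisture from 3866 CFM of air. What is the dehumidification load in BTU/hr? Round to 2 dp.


Q = 0.68 * 3866 * 18.7 = 49160.06 BTU/hr

49160.06 BTU/hr


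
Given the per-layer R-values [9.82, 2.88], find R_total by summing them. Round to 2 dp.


R_total = 9.82 + 2.88 = 12.70

12.70


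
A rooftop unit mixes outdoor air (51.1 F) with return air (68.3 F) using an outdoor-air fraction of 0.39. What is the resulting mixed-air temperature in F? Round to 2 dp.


T_mix = 0.39*51.1 + 0.61*68.3 = 61.59 F

61.59 F


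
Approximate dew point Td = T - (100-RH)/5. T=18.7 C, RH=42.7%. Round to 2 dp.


Td = 18.7 - (100-42.7)/5 = 7.24 C

7.24 C


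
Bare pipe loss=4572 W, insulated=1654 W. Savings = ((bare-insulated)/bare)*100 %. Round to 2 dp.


Savings = ((4572-1654)/4572)*100 = 63.82 %

63.82 %


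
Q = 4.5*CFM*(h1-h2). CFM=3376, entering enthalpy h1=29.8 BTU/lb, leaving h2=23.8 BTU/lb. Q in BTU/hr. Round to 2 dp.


Q = 4.5 * 3376 * (29.8 - 23.8) = 91152.00 BTU/hr

91152.00 BTU/hr


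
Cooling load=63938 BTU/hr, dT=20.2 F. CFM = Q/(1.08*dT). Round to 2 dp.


CFM = 63938 / (1.08 * 20.2) = 2930.78

2930.78 CFM


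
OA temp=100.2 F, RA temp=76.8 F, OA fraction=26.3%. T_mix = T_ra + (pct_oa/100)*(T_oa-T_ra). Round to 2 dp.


T_mix = 76.8 + (26.3/100)*(100.2-76.8) = 82.95 F

82.95 F


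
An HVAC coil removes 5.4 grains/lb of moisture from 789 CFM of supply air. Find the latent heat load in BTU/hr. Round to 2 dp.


Q = 0.68 * 789 * 5.4 = 2897.21 BTU/hr

2897.21 BTU/hr


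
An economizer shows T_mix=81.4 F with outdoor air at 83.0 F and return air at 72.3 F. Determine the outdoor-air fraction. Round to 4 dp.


frac = (81.4 - 72.3) / (83.0 - 72.3) = 0.8505

0.8505


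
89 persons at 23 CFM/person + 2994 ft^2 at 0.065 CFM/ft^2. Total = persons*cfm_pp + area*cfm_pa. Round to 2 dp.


Total = 89*23 + 2994*0.065 = 2241.61 CFM

2241.61 CFM


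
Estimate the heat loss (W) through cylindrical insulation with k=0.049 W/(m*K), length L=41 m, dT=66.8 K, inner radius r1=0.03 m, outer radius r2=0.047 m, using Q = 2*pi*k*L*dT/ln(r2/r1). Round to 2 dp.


Q = 2*pi*0.049*41*66.8/ln(0.047/0.03) = 1878.18 W

1878.18 W


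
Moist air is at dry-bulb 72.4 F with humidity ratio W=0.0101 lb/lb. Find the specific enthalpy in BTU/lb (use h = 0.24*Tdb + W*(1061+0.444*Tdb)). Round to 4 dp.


h = 0.24*72.4 + 0.0101*(1061+0.444*72.4) = 28.4168 BTU/lb

28.4168 BTU/lb


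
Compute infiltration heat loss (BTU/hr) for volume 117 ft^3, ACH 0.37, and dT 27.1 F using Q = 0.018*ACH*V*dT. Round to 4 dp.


Q = 0.018 * 0.37 * 117 * 27.1 = 21.1169 BTU/hr

21.1169 BTU/hr
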